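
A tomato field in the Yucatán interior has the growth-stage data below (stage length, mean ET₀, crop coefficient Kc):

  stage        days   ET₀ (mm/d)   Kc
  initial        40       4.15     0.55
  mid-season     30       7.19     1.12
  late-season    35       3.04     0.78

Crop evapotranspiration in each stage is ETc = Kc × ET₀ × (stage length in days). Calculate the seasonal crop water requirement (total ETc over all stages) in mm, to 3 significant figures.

416 mm

initial: 0.55 × 4.15 × 40 = 91.30 mm
mid-season: 1.12 × 7.19 × 30 = 241.58 mm
late-season: 0.78 × 3.04 × 35 = 82.99 mm
Seasonal total = 415.87 mm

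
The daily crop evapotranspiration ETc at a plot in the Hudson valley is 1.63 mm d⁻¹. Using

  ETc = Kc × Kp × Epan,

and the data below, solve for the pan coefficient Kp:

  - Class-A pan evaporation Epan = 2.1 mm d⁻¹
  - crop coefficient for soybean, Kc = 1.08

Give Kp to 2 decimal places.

ETc = Kc × Kp × Epan  ⇒  Kp = ETc / (Kc × Epan)
Kp = 1.63 / (1.08 × 2.1) = 1.63 / 2.268 = 0.7187

0.72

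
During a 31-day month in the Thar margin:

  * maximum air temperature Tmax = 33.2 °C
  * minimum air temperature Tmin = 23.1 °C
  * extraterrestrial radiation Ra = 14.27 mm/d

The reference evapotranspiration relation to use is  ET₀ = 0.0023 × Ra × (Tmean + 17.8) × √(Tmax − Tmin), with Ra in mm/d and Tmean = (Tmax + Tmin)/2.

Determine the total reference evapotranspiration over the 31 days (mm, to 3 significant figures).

149 mm

Tmean = (33.2 + 23.1)/2 = 28.15 °C
ET₀ = 0.0023 × 14.27 × (28.15 + 17.8) × √10.1 = 0.0023 × 14.27 × 45.95 × 3.1780 = 4.7928 mm/d
Over 31 days: 4.7928 × 31 = 148.577 mm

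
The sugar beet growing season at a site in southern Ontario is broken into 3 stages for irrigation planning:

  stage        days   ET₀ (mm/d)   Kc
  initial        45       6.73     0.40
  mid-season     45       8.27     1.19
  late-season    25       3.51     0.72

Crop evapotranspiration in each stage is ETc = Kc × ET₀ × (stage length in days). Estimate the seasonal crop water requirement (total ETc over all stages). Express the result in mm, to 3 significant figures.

initial: 0.40 × 6.73 × 45 = 121.14 mm
mid-season: 1.19 × 8.27 × 45 = 442.86 mm
late-season: 0.72 × 3.51 × 25 = 63.18 mm
Seasonal total = 627.18 mm

627 mm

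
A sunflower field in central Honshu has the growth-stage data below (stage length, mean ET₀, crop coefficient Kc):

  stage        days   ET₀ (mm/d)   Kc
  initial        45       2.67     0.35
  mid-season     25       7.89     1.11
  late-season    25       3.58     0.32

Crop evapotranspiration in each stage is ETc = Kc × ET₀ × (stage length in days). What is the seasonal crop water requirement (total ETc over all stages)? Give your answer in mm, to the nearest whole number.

290 mm

initial: 0.35 × 2.67 × 45 = 42.05 mm
mid-season: 1.11 × 7.89 × 25 = 218.95 mm
late-season: 0.32 × 3.58 × 25 = 28.64 mm
Seasonal total = 289.64 mm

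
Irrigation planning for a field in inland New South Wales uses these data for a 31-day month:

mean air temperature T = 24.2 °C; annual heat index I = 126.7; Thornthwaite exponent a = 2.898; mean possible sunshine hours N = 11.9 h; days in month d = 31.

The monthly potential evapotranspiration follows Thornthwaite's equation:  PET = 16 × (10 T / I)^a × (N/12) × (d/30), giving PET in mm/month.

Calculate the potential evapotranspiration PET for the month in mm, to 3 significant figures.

107 mm

10T/I = 10 × 24.2 / 126.7 = 1.9100
(10T/I)^a = 1.9100^2.898 = 6.5228
Uncorrected PET = 16 × 6.5228 = 104.365 mm
Correction = (N/12)(d/30) = (11.9/12)(31/30) = 1.0247
PET = 104.365 × 1.0247 = 106.943 mm/month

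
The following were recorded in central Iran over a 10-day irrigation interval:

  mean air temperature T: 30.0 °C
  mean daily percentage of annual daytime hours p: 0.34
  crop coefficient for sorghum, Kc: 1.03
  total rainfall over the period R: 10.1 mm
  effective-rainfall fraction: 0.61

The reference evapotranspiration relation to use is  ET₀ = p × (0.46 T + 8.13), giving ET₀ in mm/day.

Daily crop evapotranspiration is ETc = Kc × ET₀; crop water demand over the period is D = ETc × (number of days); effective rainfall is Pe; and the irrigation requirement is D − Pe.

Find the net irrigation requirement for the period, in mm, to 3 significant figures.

70.6 mm

ET₀ = 0.34 × (0.46 × 30.0 + 8.13) = 0.34 × 21.930 = 7.4562 mm/d
ETc = Kc × ET₀ = 1.03 × 7.4562 = 7.6799 mm/d
Crop demand D = ETc × 10 d = 7.6799 × 10 = 76.799 mm
Pe = 0.61 × 10.1 = 6.161 mm
D − Pe = 76.799 − 6.161 = 70.638 mm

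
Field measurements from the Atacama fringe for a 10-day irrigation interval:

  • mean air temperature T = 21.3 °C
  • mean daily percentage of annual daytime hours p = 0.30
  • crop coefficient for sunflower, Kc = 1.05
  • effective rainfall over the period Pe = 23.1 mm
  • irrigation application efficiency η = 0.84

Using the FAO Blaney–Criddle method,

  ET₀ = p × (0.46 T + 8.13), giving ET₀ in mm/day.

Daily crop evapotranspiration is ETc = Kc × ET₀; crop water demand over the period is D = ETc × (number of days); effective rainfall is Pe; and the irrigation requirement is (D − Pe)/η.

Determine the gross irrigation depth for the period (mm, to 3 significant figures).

39.7 mm

ET₀ = 0.30 × (0.46 × 21.3 + 8.13) = 0.30 × 17.928 = 5.3784 mm/d
ETc = Kc × ET₀ = 1.05 × 5.3784 = 5.6473 mm/d
Crop demand D = ETc × 10 d = 5.6473 × 10 = 56.473 mm
D − Pe = 56.473 − 23.1 = 33.373 mm
Gross irrigation = 33.373 / 0.84 = 39.730 mm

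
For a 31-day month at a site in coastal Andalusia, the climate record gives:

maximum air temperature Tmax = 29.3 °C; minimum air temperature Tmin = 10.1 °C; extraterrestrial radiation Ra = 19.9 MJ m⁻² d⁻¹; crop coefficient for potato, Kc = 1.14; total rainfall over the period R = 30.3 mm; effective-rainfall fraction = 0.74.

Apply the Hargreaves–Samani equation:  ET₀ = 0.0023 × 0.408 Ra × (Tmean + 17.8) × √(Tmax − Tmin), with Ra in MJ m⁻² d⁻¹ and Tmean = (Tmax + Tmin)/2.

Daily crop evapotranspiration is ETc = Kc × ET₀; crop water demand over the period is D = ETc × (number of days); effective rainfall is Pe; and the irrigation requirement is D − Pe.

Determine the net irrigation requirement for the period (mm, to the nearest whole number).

86 mm

Tmean = (29.3 + 10.1)/2 = 19.70 °C
0.408 Ra = 0.408 × 19.9 = 8.1192 mm/d equivalent
ET₀ = 0.0023 × 8.1192 × (19.70 + 17.8) × √19.2 = 0.0023 × 8.1192 × 37.50 × 4.3818 = 3.0685 mm/d
ETc = Kc × ET₀ = 1.14 × 3.0685 = 3.4981 mm/d
Crop demand D = ETc × 31 d = 3.4981 × 31 = 108.441 mm
Pe = 0.74 × 30.3 = 22.422 mm
D − Pe = 108.441 − 22.422 = 86.019 mm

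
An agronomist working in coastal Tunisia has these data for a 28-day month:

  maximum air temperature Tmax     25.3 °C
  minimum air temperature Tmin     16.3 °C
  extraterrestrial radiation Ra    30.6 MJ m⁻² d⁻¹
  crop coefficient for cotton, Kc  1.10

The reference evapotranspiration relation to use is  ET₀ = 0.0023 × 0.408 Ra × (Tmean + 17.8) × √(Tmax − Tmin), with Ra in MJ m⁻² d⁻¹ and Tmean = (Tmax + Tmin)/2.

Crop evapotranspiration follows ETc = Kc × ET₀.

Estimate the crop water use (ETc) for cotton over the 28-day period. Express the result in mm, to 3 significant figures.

102 mm

Tmean = (25.3 + 16.3)/2 = 20.80 °C
0.408 Ra = 0.408 × 30.6 = 12.4848 mm/d equivalent
ET₀ = 0.0023 × 12.4848 × (20.80 + 17.8) × √9.0 = 0.0023 × 12.4848 × 38.60 × 3.0000 = 3.3252 mm/d
ETc = Kc × ET₀ = 1.10 × 3.3252 = 3.6577 mm/d
Over 28 days: 3.6577 × 28 = 102.416 mm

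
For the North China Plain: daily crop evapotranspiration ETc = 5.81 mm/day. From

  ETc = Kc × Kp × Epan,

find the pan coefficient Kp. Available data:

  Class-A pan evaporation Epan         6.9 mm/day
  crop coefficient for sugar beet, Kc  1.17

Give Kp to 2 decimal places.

0.72

ETc = Kc × Kp × Epan  ⇒  Kp = ETc / (Kc × Epan)
Kp = 5.81 / (1.17 × 6.9) = 5.81 / 8.073 = 0.7197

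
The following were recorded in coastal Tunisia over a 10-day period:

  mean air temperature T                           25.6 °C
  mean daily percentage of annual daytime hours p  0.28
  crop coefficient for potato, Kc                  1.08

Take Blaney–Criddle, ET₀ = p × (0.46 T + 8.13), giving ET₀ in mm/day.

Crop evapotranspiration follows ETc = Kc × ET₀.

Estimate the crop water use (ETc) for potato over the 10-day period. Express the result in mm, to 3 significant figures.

60.2 mm

ET₀ = 0.28 × (0.46 × 25.6 + 8.13) = 0.28 × 19.906 = 5.5737 mm/d
ETc = Kc × ET₀ = 1.08 × 5.5737 = 6.0196 mm/d
Over 10 days: 6.0196 × 10 = 60.196 mm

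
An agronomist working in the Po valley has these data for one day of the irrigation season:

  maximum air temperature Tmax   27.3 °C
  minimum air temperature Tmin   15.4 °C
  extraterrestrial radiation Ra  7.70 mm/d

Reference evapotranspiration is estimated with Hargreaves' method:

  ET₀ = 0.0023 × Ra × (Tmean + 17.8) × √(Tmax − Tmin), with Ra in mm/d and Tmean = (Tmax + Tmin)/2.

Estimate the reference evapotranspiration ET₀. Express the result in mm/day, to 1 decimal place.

Tmean = (27.3 + 15.4)/2 = 21.35 °C
ET₀ = 0.0023 × 7.70 × (21.35 + 17.8) × √11.9 = 0.0023 × 7.70 × 39.15 × 3.4496 = 2.3918 mm/d

2.4 mm/day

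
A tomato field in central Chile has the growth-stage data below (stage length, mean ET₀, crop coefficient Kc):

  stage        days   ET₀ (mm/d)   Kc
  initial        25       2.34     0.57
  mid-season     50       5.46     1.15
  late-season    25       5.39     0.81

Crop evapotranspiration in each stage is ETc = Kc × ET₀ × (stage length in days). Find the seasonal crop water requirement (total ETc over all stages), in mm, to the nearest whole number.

initial: 0.57 × 2.34 × 25 = 33.35 mm
mid-season: 1.15 × 5.46 × 50 = 313.95 mm
late-season: 0.81 × 5.39 × 25 = 109.15 mm
Seasonal total = 456.45 mm

456 mm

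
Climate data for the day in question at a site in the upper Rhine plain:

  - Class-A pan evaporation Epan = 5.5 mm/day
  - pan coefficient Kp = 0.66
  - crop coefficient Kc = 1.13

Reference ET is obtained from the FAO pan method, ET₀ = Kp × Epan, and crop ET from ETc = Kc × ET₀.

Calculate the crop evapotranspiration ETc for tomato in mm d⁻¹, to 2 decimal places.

ET₀ = 0.66 × 5.5 = 3.6300 mm/d
ETc = Kc × ET₀ = 1.13 × 3.6300 = 4.1019 mm/d

4.10 mm d⁻¹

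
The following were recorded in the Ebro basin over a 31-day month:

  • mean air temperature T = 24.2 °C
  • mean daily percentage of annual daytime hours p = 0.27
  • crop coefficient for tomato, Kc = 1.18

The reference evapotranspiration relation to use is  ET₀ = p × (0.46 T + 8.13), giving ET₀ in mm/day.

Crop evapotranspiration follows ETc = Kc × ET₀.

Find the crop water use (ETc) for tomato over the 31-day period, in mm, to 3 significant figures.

190 mm

ET₀ = 0.27 × (0.46 × 24.2 + 8.13) = 0.27 × 19.262 = 5.2007 mm/d
ETc = Kc × ET₀ = 1.18 × 5.2007 = 6.1368 mm/d
Over 31 days: 6.1368 × 31 = 190.241 mm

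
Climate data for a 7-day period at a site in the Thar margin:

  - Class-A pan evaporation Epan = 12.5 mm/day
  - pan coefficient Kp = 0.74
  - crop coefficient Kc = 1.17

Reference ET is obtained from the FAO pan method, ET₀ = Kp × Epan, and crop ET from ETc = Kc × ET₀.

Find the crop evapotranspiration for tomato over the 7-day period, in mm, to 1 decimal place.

ET₀ = 0.74 × 12.5 = 9.2500 mm/d
ETc = Kc × ET₀ = 1.17 × 9.2500 = 10.8225 mm/d
Over 7 days: 10.8225 × 7 = 75.758 mm

75.8 mm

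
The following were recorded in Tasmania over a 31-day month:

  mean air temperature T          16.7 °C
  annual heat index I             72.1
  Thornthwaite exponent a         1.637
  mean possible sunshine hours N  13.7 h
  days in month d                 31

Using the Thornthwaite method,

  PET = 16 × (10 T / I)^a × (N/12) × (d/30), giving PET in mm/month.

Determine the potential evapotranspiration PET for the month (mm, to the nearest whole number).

75 mm

10T/I = 10 × 16.7 / 72.1 = 2.3162
(10T/I)^a = 2.3162^1.637 = 3.9549
Uncorrected PET = 16 × 3.9549 = 63.278 mm
Correction = (N/12)(d/30) = (13.7/12)(31/30) = 1.1797
PET = 63.278 × 1.1797 = 74.649 mm/month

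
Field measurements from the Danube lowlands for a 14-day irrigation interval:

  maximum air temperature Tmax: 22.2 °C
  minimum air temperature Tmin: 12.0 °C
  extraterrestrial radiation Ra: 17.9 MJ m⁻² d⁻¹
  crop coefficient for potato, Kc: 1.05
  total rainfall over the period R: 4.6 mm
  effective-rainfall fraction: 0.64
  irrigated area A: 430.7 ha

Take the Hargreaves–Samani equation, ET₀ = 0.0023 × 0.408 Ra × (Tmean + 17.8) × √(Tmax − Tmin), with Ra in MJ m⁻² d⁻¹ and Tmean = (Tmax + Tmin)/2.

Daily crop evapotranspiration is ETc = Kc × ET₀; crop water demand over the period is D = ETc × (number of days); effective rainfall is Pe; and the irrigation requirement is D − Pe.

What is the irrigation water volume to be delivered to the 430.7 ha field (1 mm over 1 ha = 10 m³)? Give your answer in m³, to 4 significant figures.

Tmean = (22.2 + 12.0)/2 = 17.10 °C
0.408 Ra = 0.408 × 17.9 = 7.3032 mm/d equivalent
ET₀ = 0.0023 × 7.3032 × (17.10 + 17.8) × √10.2 = 0.0023 × 7.3032 × 34.90 × 3.1937 = 1.8722 mm/d
ETc = Kc × ET₀ = 1.05 × 1.8722 = 1.9658 mm/d
Crop demand D = ETc × 14 d = 1.9658 × 14 = 27.521 mm
Pe = 0.64 × 4.6 = 2.944 mm
D − Pe = 27.521 − 2.944 = 24.577 mm
Volume = 24.577 mm × 430.7 ha × 10 = 105853.1 m³

105900 m³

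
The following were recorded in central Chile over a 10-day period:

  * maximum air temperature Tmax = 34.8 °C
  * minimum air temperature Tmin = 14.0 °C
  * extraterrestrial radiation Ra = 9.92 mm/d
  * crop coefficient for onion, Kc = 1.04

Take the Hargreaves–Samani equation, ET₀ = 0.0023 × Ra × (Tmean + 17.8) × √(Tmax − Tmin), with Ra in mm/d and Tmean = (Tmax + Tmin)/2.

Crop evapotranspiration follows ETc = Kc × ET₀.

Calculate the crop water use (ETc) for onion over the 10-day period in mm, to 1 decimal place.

Tmean = (34.8 + 14.0)/2 = 24.40 °C
ET₀ = 0.0023 × 9.92 × (24.40 + 17.8) × √20.8 = 0.0023 × 9.92 × 42.20 × 4.5607 = 4.3912 mm/d
ETc = Kc × ET₀ = 1.04 × 4.3912 = 4.5668 mm/d
Over 10 days: 4.5668 × 10 = 45.668 mm

45.7 mm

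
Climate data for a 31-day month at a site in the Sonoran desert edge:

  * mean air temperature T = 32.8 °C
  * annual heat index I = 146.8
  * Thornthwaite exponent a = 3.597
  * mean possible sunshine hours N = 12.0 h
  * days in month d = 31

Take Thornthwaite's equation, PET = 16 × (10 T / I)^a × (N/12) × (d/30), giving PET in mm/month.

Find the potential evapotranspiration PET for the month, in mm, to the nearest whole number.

298 mm

10T/I = 10 × 32.8 / 146.8 = 2.2343
(10T/I)^a = 2.2343^3.597 = 18.0244
Uncorrected PET = 16 × 18.0244 = 288.390 mm
Correction = (N/12)(d/30) = (12.0/12)(31/30) = 1.0333
PET = 288.390 × 1.0333 = 297.993 mm/month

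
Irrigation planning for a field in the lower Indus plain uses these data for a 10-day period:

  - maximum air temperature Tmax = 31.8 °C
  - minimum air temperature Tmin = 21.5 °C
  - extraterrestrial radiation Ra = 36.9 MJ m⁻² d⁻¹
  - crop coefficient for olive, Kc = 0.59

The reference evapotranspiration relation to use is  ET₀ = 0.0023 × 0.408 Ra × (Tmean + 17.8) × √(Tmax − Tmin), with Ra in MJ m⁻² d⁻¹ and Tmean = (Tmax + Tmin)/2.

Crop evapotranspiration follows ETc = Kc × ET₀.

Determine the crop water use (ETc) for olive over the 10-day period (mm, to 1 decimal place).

Tmean = (31.8 + 21.5)/2 = 26.65 °C
0.408 Ra = 0.408 × 36.9 = 15.0552 mm/d equivalent
ET₀ = 0.0023 × 15.0552 × (26.65 + 17.8) × √10.3 = 0.0023 × 15.0552 × 44.45 × 3.2094 = 4.9398 mm/d
ETc = Kc × ET₀ = 0.59 × 4.9398 = 2.9145 mm/d
Over 10 days: 2.9145 × 10 = 29.145 mm

29.1 mm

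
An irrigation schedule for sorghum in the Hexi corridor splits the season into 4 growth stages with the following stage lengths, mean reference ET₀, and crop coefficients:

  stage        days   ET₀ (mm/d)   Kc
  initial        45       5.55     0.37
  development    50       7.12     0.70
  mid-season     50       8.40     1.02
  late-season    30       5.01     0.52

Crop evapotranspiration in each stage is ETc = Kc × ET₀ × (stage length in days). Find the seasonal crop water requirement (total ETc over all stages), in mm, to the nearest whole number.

initial: 0.37 × 5.55 × 45 = 92.41 mm
development: 0.70 × 7.12 × 50 = 249.20 mm
mid-season: 1.02 × 8.40 × 50 = 428.40 mm
late-season: 0.52 × 5.01 × 30 = 78.16 mm
Seasonal total = 848.17 mm

848 mm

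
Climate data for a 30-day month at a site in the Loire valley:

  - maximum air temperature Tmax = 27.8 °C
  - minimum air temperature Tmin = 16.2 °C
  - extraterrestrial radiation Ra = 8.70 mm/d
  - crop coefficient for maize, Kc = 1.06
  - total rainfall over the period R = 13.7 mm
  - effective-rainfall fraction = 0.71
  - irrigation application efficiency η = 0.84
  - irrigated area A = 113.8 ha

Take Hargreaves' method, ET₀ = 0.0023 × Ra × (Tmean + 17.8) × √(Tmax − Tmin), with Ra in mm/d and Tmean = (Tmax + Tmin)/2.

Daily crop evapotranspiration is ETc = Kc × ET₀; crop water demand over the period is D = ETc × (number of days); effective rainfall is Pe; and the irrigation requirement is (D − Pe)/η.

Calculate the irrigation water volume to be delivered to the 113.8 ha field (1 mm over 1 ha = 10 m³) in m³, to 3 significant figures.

Tmean = (27.8 + 16.2)/2 = 22.00 °C
ET₀ = 0.0023 × 8.70 × (22.00 + 17.8) × √11.6 = 0.0023 × 8.70 × 39.80 × 3.4059 = 2.7125 mm/d
ETc = Kc × ET₀ = 1.06 × 2.7125 = 2.8753 mm/d
Crop demand D = ETc × 30 d = 2.8753 × 30 = 86.259 mm
Pe = 0.71 × 13.7 = 9.727 mm
D − Pe = 86.259 − 9.727 = 76.532 mm
Gross irrigation = 76.532 / 0.84 = 91.110 mm
Volume = 91.110 mm × 113.8 ha × 10 = 103683.2 m³

104000 m³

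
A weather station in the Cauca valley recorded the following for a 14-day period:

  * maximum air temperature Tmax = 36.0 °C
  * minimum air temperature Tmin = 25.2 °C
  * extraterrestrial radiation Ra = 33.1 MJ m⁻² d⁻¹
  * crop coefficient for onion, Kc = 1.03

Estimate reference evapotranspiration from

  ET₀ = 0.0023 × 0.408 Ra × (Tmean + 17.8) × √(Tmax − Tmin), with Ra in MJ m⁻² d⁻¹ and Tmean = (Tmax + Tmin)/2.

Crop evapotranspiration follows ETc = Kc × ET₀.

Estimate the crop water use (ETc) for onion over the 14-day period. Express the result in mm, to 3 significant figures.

Tmean = (36.0 + 25.2)/2 = 30.60 °C
0.408 Ra = 0.408 × 33.1 = 13.5048 mm/d equivalent
ET₀ = 0.0023 × 13.5048 × (30.60 + 17.8) × √10.8 = 0.0023 × 13.5048 × 48.40 × 3.2863 = 4.9405 mm/d
ETc = Kc × ET₀ = 1.03 × 4.9405 = 5.0887 mm/d
Over 14 days: 5.0887 × 14 = 71.242 mm

71.2 mm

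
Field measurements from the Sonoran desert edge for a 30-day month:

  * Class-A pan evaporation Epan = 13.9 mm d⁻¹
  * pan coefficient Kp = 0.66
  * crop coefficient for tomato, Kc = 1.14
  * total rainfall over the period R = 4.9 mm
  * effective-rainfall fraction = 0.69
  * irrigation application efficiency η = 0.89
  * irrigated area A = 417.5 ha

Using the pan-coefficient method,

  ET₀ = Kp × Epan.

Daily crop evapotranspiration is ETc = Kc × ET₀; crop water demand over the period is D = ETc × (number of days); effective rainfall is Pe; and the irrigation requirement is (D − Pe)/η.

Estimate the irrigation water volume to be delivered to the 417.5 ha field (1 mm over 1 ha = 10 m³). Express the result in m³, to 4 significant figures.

ET₀ = 0.66 × 13.9 = 9.1740 mm/d
ETc = Kc × ET₀ = 1.14 × 9.1740 = 10.4584 mm/d
Crop demand D = ETc × 30 d = 10.4584 × 30 = 313.752 mm
Pe = 0.69 × 4.9 = 3.381 mm
D − Pe = 313.752 − 3.381 = 310.371 mm
Gross irrigation = 310.371 / 0.89 = 348.731 mm
Volume = 348.731 mm × 417.5 ha × 10 = 1455951.9 m³

1456000 m³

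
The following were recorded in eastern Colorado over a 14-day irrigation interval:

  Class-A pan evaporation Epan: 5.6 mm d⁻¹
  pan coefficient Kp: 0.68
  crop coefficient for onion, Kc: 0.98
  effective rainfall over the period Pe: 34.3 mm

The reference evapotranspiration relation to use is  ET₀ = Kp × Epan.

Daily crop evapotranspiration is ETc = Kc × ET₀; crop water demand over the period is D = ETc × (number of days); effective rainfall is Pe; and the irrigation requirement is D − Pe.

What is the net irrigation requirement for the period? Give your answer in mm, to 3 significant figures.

17.9 mm

ET₀ = 0.68 × 5.6 = 3.8080 mm/d
ETc = Kc × ET₀ = 0.98 × 3.8080 = 3.7318 mm/d
Crop demand D = ETc × 14 d = 3.7318 × 14 = 52.245 mm
D − Pe = 52.245 − 34.3 = 17.945 mm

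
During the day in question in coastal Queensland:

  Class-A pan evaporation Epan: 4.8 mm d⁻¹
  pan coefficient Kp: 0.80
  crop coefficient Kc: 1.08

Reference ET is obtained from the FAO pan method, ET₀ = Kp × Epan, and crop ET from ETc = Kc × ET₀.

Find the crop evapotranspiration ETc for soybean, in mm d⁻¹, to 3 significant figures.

ET₀ = 0.80 × 4.8 = 3.8400 mm/d
ETc = Kc × ET₀ = 1.08 × 3.8400 = 4.1472 mm/d

4.15 mm d⁻¹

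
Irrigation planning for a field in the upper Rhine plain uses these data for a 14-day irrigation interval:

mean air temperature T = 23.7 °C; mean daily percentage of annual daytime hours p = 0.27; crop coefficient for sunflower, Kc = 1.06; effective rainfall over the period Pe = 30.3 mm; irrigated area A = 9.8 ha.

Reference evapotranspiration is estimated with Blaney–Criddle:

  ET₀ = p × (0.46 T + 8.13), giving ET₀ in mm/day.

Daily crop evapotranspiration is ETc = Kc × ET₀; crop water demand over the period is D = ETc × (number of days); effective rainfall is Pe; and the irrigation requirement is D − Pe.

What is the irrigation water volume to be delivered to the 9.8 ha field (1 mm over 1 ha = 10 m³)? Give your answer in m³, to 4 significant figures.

4504 m³

ET₀ = 0.27 × (0.46 × 23.7 + 8.13) = 0.27 × 19.032 = 5.1386 mm/d
ETc = Kc × ET₀ = 1.06 × 5.1386 = 5.4469 mm/d
Crop demand D = ETc × 14 d = 5.4469 × 14 = 76.257 mm
D − Pe = 76.257 − 30.3 = 45.957 mm
Volume = 45.957 mm × 9.8 ha × 10 = 4503.8 m³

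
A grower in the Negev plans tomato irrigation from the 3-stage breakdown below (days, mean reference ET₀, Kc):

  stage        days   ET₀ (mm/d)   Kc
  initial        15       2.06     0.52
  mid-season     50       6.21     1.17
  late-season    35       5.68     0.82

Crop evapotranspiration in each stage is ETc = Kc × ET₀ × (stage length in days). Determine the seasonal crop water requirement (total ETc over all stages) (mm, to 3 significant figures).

542 mm

initial: 0.52 × 2.06 × 15 = 16.07 mm
mid-season: 1.17 × 6.21 × 50 = 363.29 mm
late-season: 0.82 × 5.68 × 35 = 163.02 mm
Seasonal total = 542.38 mm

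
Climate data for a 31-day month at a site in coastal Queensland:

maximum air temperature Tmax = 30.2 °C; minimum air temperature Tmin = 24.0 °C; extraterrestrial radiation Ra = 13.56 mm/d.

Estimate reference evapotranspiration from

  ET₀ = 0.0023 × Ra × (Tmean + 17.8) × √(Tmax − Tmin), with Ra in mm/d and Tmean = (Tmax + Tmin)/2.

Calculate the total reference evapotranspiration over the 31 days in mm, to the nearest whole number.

Tmean = (30.2 + 24.0)/2 = 27.10 °C
ET₀ = 0.0023 × 13.56 × (27.10 + 17.8) × √6.2 = 0.0023 × 13.56 × 44.90 × 2.4900 = 3.4868 mm/d
Over 31 days: 3.4868 × 31 = 108.091 mm

108 mm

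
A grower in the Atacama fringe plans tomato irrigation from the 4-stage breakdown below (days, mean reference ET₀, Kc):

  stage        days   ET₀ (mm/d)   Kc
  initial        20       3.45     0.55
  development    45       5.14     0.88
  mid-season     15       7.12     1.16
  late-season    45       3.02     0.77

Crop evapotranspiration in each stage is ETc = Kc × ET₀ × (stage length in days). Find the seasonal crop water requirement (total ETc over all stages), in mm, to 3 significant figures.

470 mm

initial: 0.55 × 3.45 × 20 = 37.95 mm
development: 0.88 × 5.14 × 45 = 203.54 mm
mid-season: 1.16 × 7.12 × 15 = 123.89 mm
late-season: 0.77 × 3.02 × 45 = 104.64 mm
Seasonal total = 470.02 mm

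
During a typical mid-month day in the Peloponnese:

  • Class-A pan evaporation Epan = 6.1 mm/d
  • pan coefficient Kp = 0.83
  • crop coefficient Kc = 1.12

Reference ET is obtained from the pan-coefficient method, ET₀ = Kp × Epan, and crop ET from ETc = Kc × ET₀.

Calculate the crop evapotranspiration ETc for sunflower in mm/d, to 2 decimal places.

ET₀ = 0.83 × 6.1 = 5.0630 mm/d
ETc = Kc × ET₀ = 1.12 × 5.0630 = 5.6706 mm/d

5.67 mm/d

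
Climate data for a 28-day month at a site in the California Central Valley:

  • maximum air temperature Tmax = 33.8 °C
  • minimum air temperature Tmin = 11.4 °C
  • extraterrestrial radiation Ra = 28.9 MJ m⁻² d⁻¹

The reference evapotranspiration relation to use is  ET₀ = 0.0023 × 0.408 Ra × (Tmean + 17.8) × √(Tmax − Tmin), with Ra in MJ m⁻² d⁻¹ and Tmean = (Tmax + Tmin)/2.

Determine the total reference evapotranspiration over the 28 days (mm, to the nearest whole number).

Tmean = (33.8 + 11.4)/2 = 22.60 °C
0.408 Ra = 0.408 × 28.9 = 11.7912 mm/d equivalent
ET₀ = 0.0023 × 11.7912 × (22.60 + 17.8) × √22.4 = 0.0023 × 11.7912 × 40.40 × 4.7329 = 5.1855 mm/d
Over 28 days: 5.1855 × 28 = 145.194 mm

145 mm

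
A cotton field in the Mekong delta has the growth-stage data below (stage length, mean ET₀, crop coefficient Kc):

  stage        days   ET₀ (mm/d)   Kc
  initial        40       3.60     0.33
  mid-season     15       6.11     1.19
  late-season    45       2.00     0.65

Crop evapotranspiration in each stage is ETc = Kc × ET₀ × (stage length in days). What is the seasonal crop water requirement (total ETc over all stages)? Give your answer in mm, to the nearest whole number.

initial: 0.33 × 3.60 × 40 = 47.52 mm
mid-season: 1.19 × 6.11 × 15 = 109.06 mm
late-season: 0.65 × 2.00 × 45 = 58.50 mm
Seasonal total = 215.08 mm

215 mm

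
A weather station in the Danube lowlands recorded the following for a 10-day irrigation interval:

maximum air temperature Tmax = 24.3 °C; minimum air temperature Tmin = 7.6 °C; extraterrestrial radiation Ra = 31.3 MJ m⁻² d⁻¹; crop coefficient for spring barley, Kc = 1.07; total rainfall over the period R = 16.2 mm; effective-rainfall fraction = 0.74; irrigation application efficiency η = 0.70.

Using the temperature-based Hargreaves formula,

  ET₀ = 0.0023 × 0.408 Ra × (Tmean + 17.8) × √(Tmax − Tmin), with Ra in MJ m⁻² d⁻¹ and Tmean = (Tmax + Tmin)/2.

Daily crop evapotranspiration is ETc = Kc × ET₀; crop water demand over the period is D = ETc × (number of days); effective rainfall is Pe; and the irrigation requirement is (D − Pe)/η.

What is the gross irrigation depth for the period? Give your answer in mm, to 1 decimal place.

Tmean = (24.3 + 7.6)/2 = 15.95 °C
0.408 Ra = 0.408 × 31.3 = 12.7704 mm/d equivalent
ET₀ = 0.0023 × 12.7704 × (15.95 + 17.8) × √16.7 = 0.0023 × 12.7704 × 33.75 × 4.0866 = 4.0511 mm/d
ETc = Kc × ET₀ = 1.07 × 4.0511 = 4.3347 mm/d
Crop demand D = ETc × 10 d = 4.3347 × 10 = 43.347 mm
Pe = 0.74 × 16.2 = 11.988 mm
D − Pe = 43.347 − 11.988 = 31.359 mm
Gross irrigation = 31.359 / 0.70 = 44.799 mm

44.8 mm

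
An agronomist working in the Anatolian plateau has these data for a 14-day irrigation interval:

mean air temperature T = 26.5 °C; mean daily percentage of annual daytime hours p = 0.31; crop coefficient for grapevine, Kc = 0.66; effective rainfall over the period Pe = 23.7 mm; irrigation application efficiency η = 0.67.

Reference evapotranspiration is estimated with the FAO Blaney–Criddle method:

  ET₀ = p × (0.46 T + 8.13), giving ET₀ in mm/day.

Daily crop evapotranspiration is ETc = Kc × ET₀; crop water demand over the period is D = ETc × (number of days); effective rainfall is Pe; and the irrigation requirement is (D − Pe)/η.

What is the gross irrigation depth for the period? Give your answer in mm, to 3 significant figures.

ET₀ = 0.31 × (0.46 × 26.5 + 8.13) = 0.31 × 20.320 = 6.2992 mm/d
ETc = Kc × ET₀ = 0.66 × 6.2992 = 4.1575 mm/d
Crop demand D = ETc × 14 d = 4.1575 × 14 = 58.205 mm
D − Pe = 58.205 − 23.7 = 34.505 mm
Gross irrigation = 34.505 / 0.67 = 51.500 mm

51.5 mm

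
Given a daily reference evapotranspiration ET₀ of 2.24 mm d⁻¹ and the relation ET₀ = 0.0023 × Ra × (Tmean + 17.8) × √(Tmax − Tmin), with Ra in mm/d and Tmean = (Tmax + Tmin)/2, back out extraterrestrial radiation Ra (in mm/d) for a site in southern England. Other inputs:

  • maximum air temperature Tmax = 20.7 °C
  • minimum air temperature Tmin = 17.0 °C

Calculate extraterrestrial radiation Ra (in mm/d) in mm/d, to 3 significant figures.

13.8 mm/d

Tmean = 18.85 °C; √ΔT = 1.9235
Ra = ET₀ / [0.0023 × (Tmean+17.8) × √ΔT] = 2.24 / (0.0023 × 36.65 × 1.9235) = 13.815 mm/d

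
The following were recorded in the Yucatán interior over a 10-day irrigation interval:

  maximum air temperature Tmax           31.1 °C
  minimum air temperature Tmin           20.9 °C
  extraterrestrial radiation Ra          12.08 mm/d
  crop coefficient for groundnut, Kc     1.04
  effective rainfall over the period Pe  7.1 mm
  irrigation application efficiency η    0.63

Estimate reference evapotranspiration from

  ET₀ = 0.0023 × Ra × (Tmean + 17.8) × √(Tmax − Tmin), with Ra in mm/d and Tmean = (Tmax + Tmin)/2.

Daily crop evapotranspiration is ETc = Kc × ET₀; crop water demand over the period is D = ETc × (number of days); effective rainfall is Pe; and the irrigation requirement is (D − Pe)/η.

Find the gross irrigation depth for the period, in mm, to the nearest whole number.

53 mm

Tmean = (31.1 + 20.9)/2 = 26.00 °C
ET₀ = 0.0023 × 12.08 × (26.00 + 17.8) × √10.2 = 0.0023 × 12.08 × 43.80 × 3.1937 = 3.8865 mm/d
ETc = Kc × ET₀ = 1.04 × 3.8865 = 4.0420 mm/d
Crop demand D = ETc × 10 d = 4.0420 × 10 = 40.420 mm
D − Pe = 40.420 − 7.1 = 33.320 mm
Gross irrigation = 33.320 / 0.63 = 52.889 mm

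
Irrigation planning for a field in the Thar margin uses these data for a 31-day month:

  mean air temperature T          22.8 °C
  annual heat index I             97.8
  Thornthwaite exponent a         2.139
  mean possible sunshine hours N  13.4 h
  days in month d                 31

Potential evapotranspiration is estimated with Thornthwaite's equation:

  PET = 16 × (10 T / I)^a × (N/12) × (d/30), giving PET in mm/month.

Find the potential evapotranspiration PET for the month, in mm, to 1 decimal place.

10T/I = 10 × 22.8 / 97.8 = 2.3313
(10T/I)^a = 2.3313^2.139 = 6.1135
Uncorrected PET = 16 × 6.1135 = 97.816 mm
Correction = (N/12)(d/30) = (13.4/12)(31/30) = 1.1539
PET = 97.816 × 1.1539 = 112.870 mm/month

112.9 mm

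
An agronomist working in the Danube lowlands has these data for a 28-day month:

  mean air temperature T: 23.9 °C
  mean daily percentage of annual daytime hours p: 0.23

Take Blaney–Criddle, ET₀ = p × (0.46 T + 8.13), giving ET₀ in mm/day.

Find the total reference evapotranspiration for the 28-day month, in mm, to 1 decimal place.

ET₀ = 0.23 × (0.46 × 23.9 + 8.13) = 0.23 × 19.124 = 4.3985 mm/d
Monthly total = 4.3985 × 28 = 123.158 mm

123.2 mm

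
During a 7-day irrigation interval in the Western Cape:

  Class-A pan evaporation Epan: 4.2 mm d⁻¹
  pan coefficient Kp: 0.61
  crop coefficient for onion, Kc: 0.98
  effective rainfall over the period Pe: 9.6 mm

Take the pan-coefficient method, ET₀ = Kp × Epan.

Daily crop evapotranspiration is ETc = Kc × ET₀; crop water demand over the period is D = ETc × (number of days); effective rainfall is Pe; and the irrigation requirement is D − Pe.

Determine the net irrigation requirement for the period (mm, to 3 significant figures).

ET₀ = 0.61 × 4.2 = 2.5620 mm/d
ETc = Kc × ET₀ = 0.98 × 2.5620 = 2.5108 mm/d
Crop demand D = ETc × 7 d = 2.5108 × 7 = 17.576 mm
D − Pe = 17.576 − 9.6 = 7.976 mm

7.98 mm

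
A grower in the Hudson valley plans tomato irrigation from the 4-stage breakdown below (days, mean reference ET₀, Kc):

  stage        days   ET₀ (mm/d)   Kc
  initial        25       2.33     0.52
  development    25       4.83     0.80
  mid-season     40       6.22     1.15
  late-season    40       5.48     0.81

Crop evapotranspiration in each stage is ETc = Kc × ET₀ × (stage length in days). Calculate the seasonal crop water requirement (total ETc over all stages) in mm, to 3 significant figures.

initial: 0.52 × 2.33 × 25 = 30.29 mm
development: 0.80 × 4.83 × 25 = 96.60 mm
mid-season: 1.15 × 6.22 × 40 = 286.12 mm
late-season: 0.81 × 5.48 × 40 = 177.55 mm
Seasonal total = 590.56 mm

591 mm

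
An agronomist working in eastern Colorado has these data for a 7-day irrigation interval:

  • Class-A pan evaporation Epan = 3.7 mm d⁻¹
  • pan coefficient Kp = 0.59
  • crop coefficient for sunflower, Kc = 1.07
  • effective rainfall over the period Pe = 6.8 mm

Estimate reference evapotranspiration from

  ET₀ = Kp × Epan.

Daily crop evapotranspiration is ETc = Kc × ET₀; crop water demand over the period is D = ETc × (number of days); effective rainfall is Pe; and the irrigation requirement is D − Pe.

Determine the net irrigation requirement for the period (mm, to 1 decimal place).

9.6 mm

ET₀ = 0.59 × 3.7 = 2.1830 mm/d
ETc = Kc × ET₀ = 1.07 × 2.1830 = 2.3358 mm/d
Crop demand D = ETc × 7 d = 2.3358 × 7 = 16.351 mm
D − Pe = 16.351 − 6.8 = 9.551 mm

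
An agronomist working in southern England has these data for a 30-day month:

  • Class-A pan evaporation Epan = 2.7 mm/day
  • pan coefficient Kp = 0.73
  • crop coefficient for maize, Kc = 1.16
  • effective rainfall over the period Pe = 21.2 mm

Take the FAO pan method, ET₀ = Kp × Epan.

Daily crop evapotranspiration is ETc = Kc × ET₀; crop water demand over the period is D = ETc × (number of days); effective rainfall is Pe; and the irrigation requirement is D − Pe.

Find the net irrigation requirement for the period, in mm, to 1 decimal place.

47.4 mm

ET₀ = 0.73 × 2.7 = 1.9710 mm/d
ETc = Kc × ET₀ = 1.16 × 1.9710 = 2.2864 mm/d
Crop demand D = ETc × 30 d = 2.2864 × 30 = 68.592 mm
D − Pe = 68.592 − 21.2 = 47.392 mm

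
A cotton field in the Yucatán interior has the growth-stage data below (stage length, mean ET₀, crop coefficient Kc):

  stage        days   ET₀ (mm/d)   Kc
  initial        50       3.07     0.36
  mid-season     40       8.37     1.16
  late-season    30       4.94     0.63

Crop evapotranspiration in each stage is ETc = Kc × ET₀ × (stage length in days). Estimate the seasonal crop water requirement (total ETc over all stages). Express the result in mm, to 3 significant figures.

537 mm

initial: 0.36 × 3.07 × 50 = 55.26 mm
mid-season: 1.16 × 8.37 × 40 = 388.37 mm
late-season: 0.63 × 4.94 × 30 = 93.37 mm
Seasonal total = 537.00 mm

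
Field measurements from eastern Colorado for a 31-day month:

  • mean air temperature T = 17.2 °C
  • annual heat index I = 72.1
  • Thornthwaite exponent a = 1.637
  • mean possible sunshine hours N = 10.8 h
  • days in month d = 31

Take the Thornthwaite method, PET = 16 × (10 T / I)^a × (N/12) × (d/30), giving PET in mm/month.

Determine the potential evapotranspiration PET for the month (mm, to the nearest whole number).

62 mm

10T/I = 10 × 17.2 / 72.1 = 2.3856
(10T/I)^a = 2.3856^1.637 = 4.1508
Uncorrected PET = 16 × 4.1508 = 66.413 mm
Correction = (N/12)(d/30) = (10.8/12)(31/30) = 0.9300
PET = 66.413 × 0.9300 = 61.764 mm/month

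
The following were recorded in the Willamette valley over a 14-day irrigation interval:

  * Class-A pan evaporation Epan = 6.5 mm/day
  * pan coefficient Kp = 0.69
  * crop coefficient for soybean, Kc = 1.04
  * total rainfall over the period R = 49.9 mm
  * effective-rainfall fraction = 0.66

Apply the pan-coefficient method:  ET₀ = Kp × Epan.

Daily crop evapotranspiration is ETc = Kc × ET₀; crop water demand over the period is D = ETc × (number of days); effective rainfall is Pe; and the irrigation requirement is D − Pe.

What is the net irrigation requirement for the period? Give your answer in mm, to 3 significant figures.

32.4 mm

ET₀ = 0.69 × 6.5 = 4.4850 mm/d
ETc = Kc × ET₀ = 1.04 × 4.4850 = 4.6644 mm/d
Crop demand D = ETc × 14 d = 4.6644 × 14 = 65.302 mm
Pe = 0.66 × 49.9 = 32.934 mm
D − Pe = 65.302 − 32.934 = 32.368 mm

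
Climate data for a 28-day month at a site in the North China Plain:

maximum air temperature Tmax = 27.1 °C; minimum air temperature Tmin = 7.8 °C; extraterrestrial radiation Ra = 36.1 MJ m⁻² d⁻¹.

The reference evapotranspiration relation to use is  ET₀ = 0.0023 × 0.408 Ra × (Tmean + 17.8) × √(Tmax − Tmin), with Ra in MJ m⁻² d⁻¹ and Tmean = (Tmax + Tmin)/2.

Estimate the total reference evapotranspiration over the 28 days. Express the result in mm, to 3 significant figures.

147 mm

Tmean = (27.1 + 7.8)/2 = 17.45 °C
0.408 Ra = 0.408 × 36.1 = 14.7288 mm/d equivalent
ET₀ = 0.0023 × 14.7288 × (17.45 + 17.8) × √19.3 = 0.0023 × 14.7288 × 35.25 × 4.3932 = 5.2461 mm/d
Over 28 days: 5.2461 × 28 = 146.891 mm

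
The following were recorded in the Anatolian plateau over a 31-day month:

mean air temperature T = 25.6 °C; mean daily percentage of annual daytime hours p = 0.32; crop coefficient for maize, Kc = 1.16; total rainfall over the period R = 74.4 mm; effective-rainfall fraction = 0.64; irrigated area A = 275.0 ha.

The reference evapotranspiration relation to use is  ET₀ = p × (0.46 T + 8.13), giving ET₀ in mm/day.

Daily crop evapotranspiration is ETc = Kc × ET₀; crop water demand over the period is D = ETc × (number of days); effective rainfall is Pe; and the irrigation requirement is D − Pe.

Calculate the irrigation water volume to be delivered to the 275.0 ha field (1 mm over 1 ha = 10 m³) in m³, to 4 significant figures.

499000 m³

ET₀ = 0.32 × (0.46 × 25.6 + 8.13) = 0.32 × 19.906 = 6.3699 mm/d
ETc = Kc × ET₀ = 1.16 × 6.3699 = 7.3891 mm/d
Crop demand D = ETc × 31 d = 7.3891 × 31 = 229.062 mm
Pe = 0.64 × 74.4 = 47.616 mm
D − Pe = 229.062 − 47.616 = 181.446 mm
Volume = 181.446 mm × 275.0 ha × 10 = 498976.5 m³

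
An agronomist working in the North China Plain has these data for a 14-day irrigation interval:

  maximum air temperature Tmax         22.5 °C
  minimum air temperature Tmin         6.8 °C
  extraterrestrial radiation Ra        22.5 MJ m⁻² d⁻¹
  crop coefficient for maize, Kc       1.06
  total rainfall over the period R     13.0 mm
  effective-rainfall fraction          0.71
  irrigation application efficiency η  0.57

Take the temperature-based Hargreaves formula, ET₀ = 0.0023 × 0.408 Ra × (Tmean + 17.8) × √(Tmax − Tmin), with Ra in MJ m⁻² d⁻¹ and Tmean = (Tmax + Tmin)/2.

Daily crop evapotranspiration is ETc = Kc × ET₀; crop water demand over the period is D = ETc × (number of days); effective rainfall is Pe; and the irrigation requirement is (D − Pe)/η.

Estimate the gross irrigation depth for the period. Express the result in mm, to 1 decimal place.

Tmean = (22.5 + 6.8)/2 = 14.65 °C
0.408 Ra = 0.408 × 22.5 = 9.1800 mm/d equivalent
ET₀ = 0.0023 × 9.1800 × (14.65 + 17.8) × √15.7 = 0.0023 × 9.1800 × 32.45 × 3.9623 = 2.7148 mm/d
ETc = Kc × ET₀ = 1.06 × 2.7148 = 2.8777 mm/d
Crop demand D = ETc × 14 d = 2.8777 × 14 = 40.288 mm
Pe = 0.71 × 13.0 = 9.230 mm
D − Pe = 40.288 − 9.230 = 31.058 mm
Gross irrigation = 31.058 / 0.57 = 54.488 mm

54.5 mm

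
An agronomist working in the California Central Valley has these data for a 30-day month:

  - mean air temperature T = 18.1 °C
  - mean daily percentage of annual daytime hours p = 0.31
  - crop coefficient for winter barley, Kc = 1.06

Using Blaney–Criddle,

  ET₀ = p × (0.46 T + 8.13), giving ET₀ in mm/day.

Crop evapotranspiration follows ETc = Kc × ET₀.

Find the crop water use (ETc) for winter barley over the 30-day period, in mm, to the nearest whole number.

162 mm

ET₀ = 0.31 × (0.46 × 18.1 + 8.13) = 0.31 × 16.456 = 5.1014 mm/d
ETc = Kc × ET₀ = 1.06 × 5.1014 = 5.4075 mm/d
Over 30 days: 5.4075 × 30 = 162.225 mm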